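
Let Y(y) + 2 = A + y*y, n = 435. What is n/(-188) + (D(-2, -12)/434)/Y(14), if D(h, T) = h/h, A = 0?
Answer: -2289067/989303 ≈ -2.3138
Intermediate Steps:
D(h, T) = 1
Y(y) = -2 + y**2 (Y(y) = -2 + (0 + y*y) = -2 + (0 + y**2) = -2 + y**2)
n/(-188) + (D(-2, -12)/434)/Y(14) = 435/(-188) + (1/434)/(-2 + 14**2) = 435*(-1/188) + (1*(1/434))/(-2 + 196) = -435/188 + (1/434)/194 = -435/188 + (1/434)*(1/194) = -435/188 + 1/84196 = -2289067/989303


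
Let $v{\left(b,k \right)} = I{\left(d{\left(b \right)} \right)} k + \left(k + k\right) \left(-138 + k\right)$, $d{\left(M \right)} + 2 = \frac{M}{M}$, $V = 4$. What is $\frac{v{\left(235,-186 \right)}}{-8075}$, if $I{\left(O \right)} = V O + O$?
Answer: $- \frac{121458}{8075} \approx -15.041$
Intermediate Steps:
$d{\left(M \right)} = -1$ ($d{\left(M \right)} = -2 + \frac{M}{M} = -2 + 1 = -1$)
$I{\left(O \right)} = 5 O$ ($I{\left(O \right)} = 4 O + O = 5 O$)
$v{\left(b,k \right)} = - 5 k + 2 k \left(-138 + k\right)$ ($v{\left(b,k \right)} = 5 \left(-1\right) k + \left(k + k\right) \left(-138 + k\right) = - 5 k + 2 k \left(-138 + k\right)$)
$\frac{v{\left(235,-186 \right)}}{-8075} = \frac{\left(-186\right) \left(-281 + 2 \left(-186\right)\right)}{-8075} = - 186 \left(-281 - 372\right) \left(- \frac{1}{8075}\right) = \left(-186\right) \left(-653\right) \left(- \frac{1}{8075}\right) = 121458 \left(- \frac{1}{8075}\right) = - \frac{121458}{8075}$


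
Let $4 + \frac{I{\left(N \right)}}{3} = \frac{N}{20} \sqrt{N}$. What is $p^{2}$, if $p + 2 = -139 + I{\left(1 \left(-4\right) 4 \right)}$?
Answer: $\frac{582921}{25} + \frac{14688 i}{5} \approx 23317.0 + 2937.6 i$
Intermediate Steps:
$I{\left(N \right)} = -12 + \frac{3 N^{\frac{3}{2}}}{20}$ ($I{\left(N \right)} = -12 + 3 \frac{N}{20} \sqrt{N} = -12 + 3 \frac{N^{\frac{3}{2}}}{20} = -12 + \frac{3 N^{\frac{3}{2}}}{20}$)
$p = -153 - \frac{48 i}{5}$ ($p = -2 - \left(151 - \frac{3 \cdot 8 \left(- 8 i\right)}{20}\right) = -2 - \left(151 - \frac{3 \left(- 64 i\right)}{20}\right) = -2 - \left(151 + \frac{48 i}{5}\right) = -153 - \frac{48 i}{5} \approx -153.0 - 9.6 i$)
$p^{2} = \left(-153 - \frac{48 i}{5}\right)^{2}$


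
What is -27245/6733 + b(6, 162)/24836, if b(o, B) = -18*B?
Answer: -174072562/41805197 ≈ -4.1639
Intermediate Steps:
-27245/6733 + b(6, 162)/24836 = -27245/6733 - 18*162/24836 = -27245*1/6733 - 2916*1/24836 = -27245/6733 - 729/6209 = -174072562/41805197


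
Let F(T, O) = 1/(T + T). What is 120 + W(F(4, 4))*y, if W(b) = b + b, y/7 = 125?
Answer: 1355/4 ≈ 338.75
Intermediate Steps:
y = 875 (y = 7*125 = 875)
F(T, O) = 1/(2*T)
W(b) = 2*b
120 + W(F(4, 4))*y = 120 + (2*((½)/4))*875 = 120 + (2*((½)*(¼)))*875 = 120 + (2*(⅛))*875 = 120 + (¼)*875 = 120 + 875/4 = 1355/4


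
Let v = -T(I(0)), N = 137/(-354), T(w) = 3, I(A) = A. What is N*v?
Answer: 137/118 ≈ 1.1610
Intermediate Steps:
N = -137/354 (N = 137*(-1/354) = -137/354 ≈ -0.38701)
v = -3 (v = -1*3 = -3)
N*v = -137/354*(-3) = 137/118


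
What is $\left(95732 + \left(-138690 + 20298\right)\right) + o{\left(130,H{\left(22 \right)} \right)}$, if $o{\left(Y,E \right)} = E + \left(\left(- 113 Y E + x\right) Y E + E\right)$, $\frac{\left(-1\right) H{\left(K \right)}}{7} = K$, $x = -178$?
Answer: $-45286904608$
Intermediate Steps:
$H{\left(K \right)} = - 7 K$
$o{\left(Y,E \right)} = 2 E + E Y \left(-178 - 113 E Y\right)$ ($o{\left(Y,E \right)} = E + \left(\left(- 113 Y E - 178\right) Y E + E\right) = E + \left(\left(- 113 E Y - 178\right) Y E + E\right) = E + \left(\left(-178 - 113 E Y\right) Y E + E\right) = E + \left(Y \left(-178 - 113 E Y\right) E + E\right) = E + \left(E Y \left(-178 - 113 E Y\right) + E\right) = E + \left(E + E Y \left(-178 - 113 E Y\right)\right) = 2 E + E Y \left(-178 - 113 E Y\right)$)
$\left(95732 + \left(-138690 + 20298\right)\right) + o{\left(130,H{\left(22 \right)} \right)} = \left(95732 + \left(-138690 + 20298\right)\right) + \left(-7\right) 22 \left(2 - 23140 - 113 \left(\left(-7\right) 22\right) 130^{2}\right) = \left(95732 - 118392\right) - 154 \left(2 - 23140 - \left(-17402\right) 16900\right) = -22660 - 154 \left(2 - 23140 + 294093800\right) = -22660 - 45286881948 = -45286904608$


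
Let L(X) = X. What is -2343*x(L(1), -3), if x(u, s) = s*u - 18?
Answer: 49203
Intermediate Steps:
x(u, s) = -18 + s*u
-2343*x(L(1), -3) = -2343*(-18 - 3*1) = -2343*(-18 - 3) = -2343*(-21) = 49203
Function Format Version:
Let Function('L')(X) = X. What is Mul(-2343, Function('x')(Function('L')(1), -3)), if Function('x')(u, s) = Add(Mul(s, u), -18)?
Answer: 49203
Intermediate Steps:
Function('x')(u, s) = Add(-18, Mul(s, u))
Mul(-2343, Function('x')(Function('L')(1), -3)) = Mul(-2343, Add(-18, Mul(-3, 1))) = Mul(-2343, Add(-18, -3)) = Mul(-2343, -21) = 49203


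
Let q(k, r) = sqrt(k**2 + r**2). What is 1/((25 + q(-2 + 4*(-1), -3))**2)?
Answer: 67/33640 - 3*sqrt(5)/6728 ≈ 0.00099462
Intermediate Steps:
1/((25 + q(-2 + 4*(-1), -3))**2) = 1/((25 + sqrt((-2 + 4*(-1))**2 + (-3)**2))**2) = 1/((25 + sqrt((-2 - 4)**2 + 9))**2) = 1/((25 + sqrt((-6)**2 + 9))**2) = 1/((25 + sqrt(36 + 9))**2) = 1/((25 + sqrt(45))**2) = 1/((25 + 3*sqrt(5))**2) = (25 + 3*sqrt(5))**(-2)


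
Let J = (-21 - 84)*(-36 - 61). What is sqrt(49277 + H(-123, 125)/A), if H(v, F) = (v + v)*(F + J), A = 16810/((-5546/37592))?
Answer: 5*sqrt(292778364160922)/385318 ≈ 222.03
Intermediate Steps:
J = 10185 (J = -105*(-97) = 10185)
A = -315960760/2773 (A = 16810/((-5546*1/37592)) = 16810/(-2773/18796) = 16810*(-18796/2773) = -315960760/2773 ≈ -1.1394e+5)
H(v, F) = 2*v*(10185 + F) (H(v, F) = (v + v)*(F + 10185) = (2*v)*(10185 + F) = 2*v*(10185 + F))
sqrt(49277 + H(-123, 125)/A) = sqrt(49277 + (2*(-123)*(10185 + 125))/(-315960760/2773)) = sqrt(49277 + (2*(-123)*10310)*(-2773/315960760)) = sqrt(49277 - 2536260*(-2773/315960760)) = sqrt(49277 + 8576889/385318) = sqrt(18995891975/385318) = 5*sqrt(292778364160922)/385318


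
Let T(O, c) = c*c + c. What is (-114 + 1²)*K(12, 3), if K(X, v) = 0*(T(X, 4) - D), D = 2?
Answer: 0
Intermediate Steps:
T(O, c) = c + c² (T(O, c) = c² + c = c + c²)
K(X, v) = 0 (K(X, v) = 0*(4*(1 + 4) - 1*2) = 0*(4*5 - 2) = 0*(20 - 2) = 0*18 = 0)
(-114 + 1²)*K(12, 3) = (-114 + 1²)*0 = (-114 + 1)*0 = -113*0 = 0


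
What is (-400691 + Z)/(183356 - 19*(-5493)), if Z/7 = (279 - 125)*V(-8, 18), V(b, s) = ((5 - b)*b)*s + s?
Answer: -2399303/287723 ≈ -8.3389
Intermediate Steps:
V(b, s) = s + b*s*(5 - b) (V(b, s) = (b*(5 - b))*s + s = b*s*(5 - b) + s = s + b*s*(5 - b))
Z = -1998612 (Z = 7*((279 - 125)*(18*(1 - 1*(-8)² + 5*(-8)))) = 7*(154*(18*(1 - 1*64 - 40))) = 7*(154*(18*(1 - 64 - 40))) = 7*(154*(18*(-103))) = 7*(154*(-1854)) = 7*(-285516) = -1998612)
(-400691 + Z)/(183356 - 19*(-5493)) = (-400691 - 1998612)/(183356 - 19*(-5493)) = -2399303/(183356 + 104367) = -2399303/287723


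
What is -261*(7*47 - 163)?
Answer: -43326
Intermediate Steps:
-261*(7*47 - 163) = -261*(329 - 163) = -261*166 = -43326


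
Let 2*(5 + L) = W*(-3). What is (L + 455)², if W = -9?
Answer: 859329/4 ≈ 2.1483e+5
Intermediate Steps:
L = 17/2 (L = -5 + (-9*(-3))/2 = -5 + (½)*27 = -5 + 27/2 = 17/2 ≈ 8.5000)
(L + 455)² = (17/2 + 455)² = (927/2)² = 859329/4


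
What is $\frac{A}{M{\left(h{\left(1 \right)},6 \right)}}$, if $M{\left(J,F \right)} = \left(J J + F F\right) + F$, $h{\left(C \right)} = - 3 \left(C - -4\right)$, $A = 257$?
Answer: $\frac{257}{267} \approx 0.96255$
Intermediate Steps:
$h{\left(C \right)} = -12 - 3 C$ ($h{\left(C \right)} = - 3 \left(C + 4\right) = - 3 \left(4 + C\right) = -12 - 3 C$)
$M{\left(J,F \right)} = F + F^{2} + J^{2}$ ($M{\left(J,F \right)} = \left(J^{2} + F^{2}\right) + F = \left(F^{2} + J^{2}\right) + F = F + F^{2} + J^{2}$)
$\frac{A}{M{\left(h{\left(1 \right)},6 \right)}} = \frac{257}{6 + 6^{2} + \left(-12 - 3\right)^{2}} = \frac{257}{6 + 36 + \left(-12 - 3\right)^{2}} = \frac{257}{6 + 36 + \left(-15\right)^{2}} = \frac{257}{6 + 36 + 225} = \frac{257}{267}$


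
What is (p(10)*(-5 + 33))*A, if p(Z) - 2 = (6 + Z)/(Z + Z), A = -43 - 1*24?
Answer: -26264/5 ≈ -5252.8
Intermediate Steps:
A = -67 (A = -43 - 24 = -67)
p(Z) = 2 + (6 + Z)/(2*Z) (p(Z) = 2 + (6 + Z)/(Z + Z) = 2 + (6 + Z)/((2*Z)) = 2 + (1/(2*Z))*(6 + Z) = 2 + (6 + Z)/(2*Z))
(p(10)*(-5 + 33))*A = ((5/2 + 3/10)*(-5 + 33))*(-67) = ((5/2 + 3*(1/10))*28)*(-67) = ((5/2 + 3/10)*28)*(-67) = ((14/5)*28)*(-67) = (392/5)*(-67) = -26264/5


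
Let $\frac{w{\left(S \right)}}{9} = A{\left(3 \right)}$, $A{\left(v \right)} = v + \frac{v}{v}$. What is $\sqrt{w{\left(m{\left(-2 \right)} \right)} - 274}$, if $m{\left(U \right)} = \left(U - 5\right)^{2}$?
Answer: $i \sqrt{238} \approx 15.427 i$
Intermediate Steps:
$A{\left(v \right)} = 1 + v$ ($A{\left(v \right)} = v + 1 = 1 + v$)
$m{\left(U \right)} = \left(-5 + U\right)^{2}$
$w{\left(S \right)} = 36$ ($w{\left(S \right)} = 9 \left(1 + 3\right) = 9 \cdot 4 = 36$)
$\sqrt{w{\left(m{\left(-2 \right)} \right)} - 274} = \sqrt{36 - 274} = \sqrt{-238} = i \sqrt{238}$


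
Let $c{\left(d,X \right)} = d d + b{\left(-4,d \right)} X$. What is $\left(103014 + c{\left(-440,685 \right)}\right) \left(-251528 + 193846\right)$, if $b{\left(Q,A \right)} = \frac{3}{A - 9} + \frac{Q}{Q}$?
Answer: $- \frac{7699693075672}{449} \approx -1.7149 \cdot 10^{10}$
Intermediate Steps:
$b{\left(Q,A \right)} = 1 + \frac{3}{-9 + A}$ ($b{\left(Q,A \right)} = \frac{3}{-9 + A} + 1 = 1 + \frac{3}{-9 + A}$)
$c{\left(d,X \right)} = d^{2} + \frac{X \left(-6 + d\right)}{-9 + d}$ ($c{\left(d,X \right)} = d d + \frac{-6 + d}{-9 + d} X = d^{2} + \frac{X \left(-6 + d\right)}{-9 + d}$)
$\left(103014 + c{\left(-440,685 \right)}\right) \left(-251528 + 193846\right) = \left(103014 + \frac{685 \left(-6 - 440\right) + \left(-440\right)^{2} \left(-9 - 440\right)}{-9 - 440}\right) \left(-251528 + 193846\right) = \left(103014 + \frac{685 \left(-446\right) + 193600 \left(-449\right)}{-449}\right) \left(-57682\right) = \left(103014 - \frac{-305510 - 86926400}{449}\right) \left(-57682\right) = \left(103014 - - \frac{87231910}{449}\right) \left(-57682\right) = \left(103014 + \frac{87231910}{449}\right) \left(-57682\right) = \frac{133485196}{449} \left(-57682\right) = - \frac{7699693075672}{449}$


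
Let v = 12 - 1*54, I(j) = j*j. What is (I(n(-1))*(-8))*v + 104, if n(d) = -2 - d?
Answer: 440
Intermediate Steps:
I(j) = j²
v = -42 (v = 12 - 54 = -42)
(I(n(-1))*(-8))*v + 104 = ((-2 - 1*(-1))²*(-8))*(-42) + 104 = ((-2 + 1)²*(-8))*(-42) + 104 = ((-1)²*(-8))*(-42) + 104 = (1*(-8))*(-42) + 104 = -8*(-42) + 104 = 336 + 104 = 440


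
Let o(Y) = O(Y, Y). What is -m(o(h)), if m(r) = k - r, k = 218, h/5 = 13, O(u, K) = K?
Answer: -153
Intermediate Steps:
h = 65 (h = 5*13 = 65)
o(Y) = Y
m(r) = 218 - r
-m(o(h)) = -(218 - 1*65) = -(218 - 65) = -1*153 = -153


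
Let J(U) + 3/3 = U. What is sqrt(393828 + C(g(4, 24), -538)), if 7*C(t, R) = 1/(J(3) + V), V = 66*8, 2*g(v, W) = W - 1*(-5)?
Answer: sqrt(5420687978510)/3710 ≈ 627.56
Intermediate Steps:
J(U) = -1 + U
g(v, W) = 5/2 + W/2 (g(v, W) = (W - 1*(-5))/2 = (W + 5)/2 = (5 + W)/2 = 5/2 + W/2)
V = 528
C(t, R) = 1/3710 (C(t, R) = 1/(7*((-1 + 3) + 528)) = 1/(7*(2 + 528)) = (1/7)/530 = (1/7)*(1/530) = 1/3710)
sqrt(393828 + C(g(4, 24), -538)) = sqrt(393828 + 1/3710) = sqrt(1461101881/3710) = sqrt(5420687978510)/3710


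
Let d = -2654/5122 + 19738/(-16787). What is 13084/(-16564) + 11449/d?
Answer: -2038478843021120/301569844747 ≈ -6759.6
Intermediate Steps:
d = -72825367/42991507 (d = -2654*1/5122 + 19738*(-1/16787) = -1327/2561 - 19738/16787 = -72825367/42991507 ≈ -1.6939)
13084/(-16564) + 11449/d = 13084/(-16564) + 11449/(-72825367/42991507) = 13084*(-1/16564) + 11449*(-42991507/72825367) = -3271/4141 - 492209763643/72825367 = -2038478843021120/301569844747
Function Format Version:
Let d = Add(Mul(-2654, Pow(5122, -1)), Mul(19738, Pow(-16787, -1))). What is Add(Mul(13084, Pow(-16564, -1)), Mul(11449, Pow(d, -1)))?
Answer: Rational(-2038478843021120, 301569844747) ≈ -6759.6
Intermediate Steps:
d = Rational(-72825367, 42991507) (d = Add(Mul(-2654, Rational(1, 5122)), Mul(19738, Rational(-1, 16787))) = Add(Rational(-1327, 2561), Rational(-19738, 16787)) = Rational(-72825367, 42991507) ≈ -1.6939)
Add(Mul(13084, Pow(-16564, -1)), Mul(11449, Pow(d, -1))) = Add(Mul(13084, Pow(-16564, -1)), Mul(11449, Pow(Rational(-72825367, 42991507), -1))) = Add(Mul(13084, Rational(-1, 16564)), Mul(11449, Rational(-42991507, 72825367))) = Add(Rational(-3271, 4141), Rational(-492209763643, 72825367)) = Rational(-2038478843021120, 301569844747)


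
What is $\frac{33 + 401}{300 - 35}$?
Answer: $\frac{434}{265} \approx 1.6377$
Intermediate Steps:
$\frac{33 + 401}{300 - 35} = \frac{434}{300 - 35} = \frac{434}{265}$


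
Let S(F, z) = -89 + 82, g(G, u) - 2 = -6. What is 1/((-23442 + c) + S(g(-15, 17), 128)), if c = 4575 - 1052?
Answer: -1/19926 ≈ -5.0186e-5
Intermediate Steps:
g(G, u) = -4 (g(G, u) = 2 - 6 = -4)
S(F, z) = -7
c = 3523
1/((-23442 + c) + S(g(-15, 17), 128)) = 1/((-23442 + 3523) - 7) = 1/(-19919 - 7) = 1/(-19926) = -1/19926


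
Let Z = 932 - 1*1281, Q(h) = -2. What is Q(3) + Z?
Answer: -351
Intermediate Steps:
Z = -349 (Z = 932 - 1281 = -349)
Q(3) + Z = -2 - 349 = -351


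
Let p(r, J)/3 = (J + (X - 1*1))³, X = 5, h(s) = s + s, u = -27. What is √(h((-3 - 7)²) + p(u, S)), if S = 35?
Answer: √178157 ≈ 422.09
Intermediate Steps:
h(s) = 2*s
p(r, J) = 3*(4 + J)³ (p(r, J) = 3*(J + (5 - 1*1))³ = 3*(J + (5 - 1))³ = 3*(J + 4)³ = 3*(4 + J)³)
√(h((-3 - 7)²) + p(u, S)) = √(2*(-3 - 7)² + 3*(4 + 35)³) = √(2*(-10)² + 3*39³) = √(2*100 + 3*59319) = √(200 + 177957) = √178157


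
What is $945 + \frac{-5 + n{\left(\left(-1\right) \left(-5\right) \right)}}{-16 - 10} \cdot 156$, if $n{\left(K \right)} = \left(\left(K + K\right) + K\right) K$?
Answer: $525$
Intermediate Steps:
$n{\left(K \right)} = 3 K^{2}$ ($n{\left(K \right)} = \left(2 K + K\right) K = 3 K K = 3 K^{2}$)
$945 + \frac{-5 + n{\left(\left(-1\right) \left(-5\right) \right)}}{-16 - 10} \cdot 156 = 945 + \frac{-5 + 3 \left(\left(-1\right) \left(-5\right)\right)^{2}}{-16 - 10} \cdot 156 = 945 + \frac{-5 + 3 \cdot 5^{2}}{-26} \cdot 156 = 945 + - \frac{-5 + 3 \cdot 25}{26} \cdot 156 = 945 + - \frac{-5 + 75}{26} \cdot 156 = 945 + \left(- \frac{1}{26}\right) 70 \cdot 156 = 945 - 420 = 525$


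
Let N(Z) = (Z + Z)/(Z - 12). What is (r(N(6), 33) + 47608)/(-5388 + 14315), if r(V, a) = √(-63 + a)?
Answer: 47608/8927 + I*√30/8927 ≈ 5.333 + 0.00061356*I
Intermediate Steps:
N(Z) = 2*Z/(-12 + Z) (N(Z) = (2*Z)/(-12 + Z) = 2*Z/(-12 + Z))
(r(N(6), 33) + 47608)/(-5388 + 14315) = (√(-63 + 33) + 47608)/(-5388 + 14315) = (√(-30) + 47608)/8927 = (I*√30 + 47608)*(1/8927) = (47608 + I*√30)*(1/8927) = 47608/8927 + I*√30/8927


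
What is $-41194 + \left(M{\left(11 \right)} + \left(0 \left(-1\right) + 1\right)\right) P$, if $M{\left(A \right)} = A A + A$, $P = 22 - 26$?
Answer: $-41726$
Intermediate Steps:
$P = -4$
$M{\left(A \right)} = A + A^{2}$ ($M{\left(A \right)} = A^{2} + A = A + A^{2}$)
$-41194 + \left(M{\left(11 \right)} + \left(0 \left(-1\right) + 1\right)\right) P = -41194 + \left(11 \left(1 + 11\right) + \left(0 \left(-1\right) + 1\right)\right) \left(-4\right) = -41194 + \left(11 \cdot 12 + \left(0 + 1\right)\right) \left(-4\right) = -41194 + \left(132 + 1\right) \left(-4\right) = -41194 + 133 \left(-4\right) = -41194 - 532 = -41726$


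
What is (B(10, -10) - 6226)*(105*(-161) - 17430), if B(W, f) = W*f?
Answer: 217203210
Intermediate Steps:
(B(10, -10) - 6226)*(105*(-161) - 17430) = (10*(-10) - 6226)*(105*(-161) - 17430) = (-100 - 6226)*(-16905 - 17430) = -6326*(-34335) = 217203210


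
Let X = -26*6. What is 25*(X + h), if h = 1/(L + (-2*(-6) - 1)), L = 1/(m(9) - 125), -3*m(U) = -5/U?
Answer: -144383450/37043 ≈ -3897.7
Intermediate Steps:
m(U) = 5/(3*U) (m(U) = -(-5)/(3*U) = 5/(3*U))
X = -156
L = -27/3370 (L = 1/((5/3)/9 - 125) = 1/((5/3)*(1/9) - 125) = 1/(5/27 - 125) = 1/(-3370/27) = -27/3370 ≈ -0.0080119)
h = 3370/37043 (h = 1/(-27/3370 + (-2*(-6) - 1)) = 1/(-27/3370 + (12 - 1)) = 1/(-27/3370 + 11) = 1/(37043/3370) = 3370/37043 ≈ 0.090975)
25*(X + h) = 25*(-156 + 3370/37043) = 25*(-5775338/37043) = -144383450/37043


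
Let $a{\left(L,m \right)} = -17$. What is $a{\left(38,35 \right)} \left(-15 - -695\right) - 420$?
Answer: $-11980$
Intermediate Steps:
$a{\left(38,35 \right)} \left(-15 - -695\right) - 420 = - 17 \left(-15 - -695\right) - 420 = - 17 \left(-15 + 695\right) - 420 = \left(-17\right) 680 - 420 = -11560 - 420 = -11980$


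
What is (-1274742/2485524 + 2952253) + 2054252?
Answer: 2073964509813/414254 ≈ 5.0065e+6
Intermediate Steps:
(-1274742/2485524 + 2952253) + 2054252 = (-1274742*1/2485524 + 2952253) + 2054252 = (-212457/414254 + 2952253) + 2054252 = 1222982401805/414254 + 2054252 = 2073964509813/414254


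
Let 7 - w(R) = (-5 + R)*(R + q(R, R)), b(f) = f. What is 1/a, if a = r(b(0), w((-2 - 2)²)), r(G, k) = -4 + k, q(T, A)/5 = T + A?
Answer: -1/1933 ≈ -0.00051733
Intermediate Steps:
q(T, A) = 5*A + 5*T (q(T, A) = 5*(T + A) = 5*(A + T) = 5*A + 5*T)
w(R) = 7 - 11*R*(-5 + R) (w(R) = 7 - (-5 + R)*(R + (5*R + 5*R)) = 7 - (-5 + R)*(R + 10*R) = 7 - (-5 + R)*11*R = 7 - 11*R*(-5 + R))
a = -1933 (a = -4 + (7 - 11*(-2 - 2)⁴ + 55*(-2 - 2)²) = -4 + (7 - 11*((-4)²)² + 55*(-4)²) = -4 + (7 - 11*16² + 55*16) = -4 + (7 - 11*256 + 880) = -4 + (7 - 2816 + 880) = -4 - 1929 = -1933)
1/a = 1/(-1933) = -1/1933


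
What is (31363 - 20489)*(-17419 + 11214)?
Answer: -67473170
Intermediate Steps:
(31363 - 20489)*(-17419 + 11214) = 10874*(-6205) = -67473170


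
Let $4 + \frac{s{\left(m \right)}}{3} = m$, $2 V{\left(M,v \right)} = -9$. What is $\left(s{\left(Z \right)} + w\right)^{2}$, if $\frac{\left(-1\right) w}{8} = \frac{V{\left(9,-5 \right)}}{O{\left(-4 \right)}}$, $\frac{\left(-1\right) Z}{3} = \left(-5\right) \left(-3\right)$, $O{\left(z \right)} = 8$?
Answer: $\frac{81225}{4} \approx 20306.0$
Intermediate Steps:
$Z = -45$ ($Z = - 3 \left(\left(-5\right) \left(-3\right)\right) = \left(-3\right) 15 = -45$)
$V{\left(M,v \right)} = - \frac{9}{2}$ ($V{\left(M,v \right)} = \frac{1}{2} \left(-9\right) = - \frac{9}{2}$)
$s{\left(m \right)} = -12 + 3 m$
$w = \frac{9}{2}$ ($w = - 8 \left(- \frac{9}{2 \cdot 8}\right) = - 8 \left(\left(- \frac{9}{2}\right) \frac{1}{8}\right) = \left(-8\right) \left(- \frac{9}{16}\right) = \frac{9}{2} \approx 4.5$)
$\left(s{\left(Z \right)} + w\right)^{2} = \left(\left(-12 + 3 \left(-45\right)\right) + \frac{9}{2}\right)^{2} = \left(\left(-12 - 135\right) + \frac{9}{2}\right)^{2} = \left(-147 + \frac{9}{2}\right)^{2} = \left(- \frac{285}{2}\right)^{2} = \frac{81225}{4}$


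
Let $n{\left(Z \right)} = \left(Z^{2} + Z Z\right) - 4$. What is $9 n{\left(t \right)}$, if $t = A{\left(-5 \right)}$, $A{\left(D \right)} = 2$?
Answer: $36$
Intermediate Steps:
$t = 2$
$n{\left(Z \right)} = -4 + 2 Z^{2}$ ($n{\left(Z \right)} = \left(Z^{2} + Z^{2}\right) - 4 = 2 Z^{2} - 4 = -4 + 2 Z^{2}$)
$9 n{\left(t \right)} = 9 \left(-4 + 2 \cdot 2^{2}\right) = 9 \left(-4 + 2 \cdot 4\right) = 9 \left(-4 + 8\right) = 9 \cdot 4 = 36$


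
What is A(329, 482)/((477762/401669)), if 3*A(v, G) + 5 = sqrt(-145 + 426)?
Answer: -2008345/1433286 + 401669*sqrt(281)/1433286 ≈ 3.2965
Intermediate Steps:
A(v, G) = -5/3 + sqrt(281)/3 (A(v, G) = -5/3 + sqrt(-145 + 426)/3 = -5/3 + sqrt(281)/3)
A(329, 482)/((477762/401669)) = (-5/3 + sqrt(281)/3)/((477762/401669)) = (-5/3 + sqrt(281)/3)/((477762*(1/401669))) = (-5/3 + sqrt(281)/3)/(477762/401669) = (-5/3 + sqrt(281)/3)*(401669/477762) = -2008345/1433286 + 401669*sqrt(281)/1433286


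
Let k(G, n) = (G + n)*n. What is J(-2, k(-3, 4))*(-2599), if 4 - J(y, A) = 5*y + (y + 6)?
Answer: -25990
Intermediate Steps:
k(G, n) = n*(G + n)
J(y, A) = -2 - 6*y (J(y, A) = 4 - (5*y + (y + 6)) = 4 - (5*y + (6 + y)) = 4 - (6 + 6*y) = 4 + (-6 - 6*y) = -2 - 6*y)
J(-2, k(-3, 4))*(-2599) = (-2 - 6*(-2))*(-2599) = (-2 + 12)*(-2599) = 10*(-2599) = -25990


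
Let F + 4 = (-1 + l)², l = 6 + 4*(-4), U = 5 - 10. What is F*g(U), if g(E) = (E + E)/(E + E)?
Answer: 117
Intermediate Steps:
U = -5
l = -10 (l = 6 - 16 = -10)
g(E) = 1 (g(E) = (2*E)/((2*E)) = (2*E)*(1/(2*E)) = 1)
F = 117 (F = -4 + (-1 - 10)² = -4 + (-11)² = -4 + 121 = 117)
F*g(U) = 117*1 = 117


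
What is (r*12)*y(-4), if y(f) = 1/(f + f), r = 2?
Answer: -3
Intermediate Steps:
y(f) = 1/(2*f)
(r*12)*y(-4) = (2*12)*((½)/(-4)) = 24*((½)*(-¼)) = 24*(-⅛) = -3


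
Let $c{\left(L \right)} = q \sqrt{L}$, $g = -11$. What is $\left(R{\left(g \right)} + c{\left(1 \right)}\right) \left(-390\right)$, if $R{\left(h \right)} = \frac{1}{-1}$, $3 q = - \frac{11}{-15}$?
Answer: $\frac{884}{3} \approx 294.67$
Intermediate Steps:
$q = \frac{11}{45}$ ($q = \frac{\left(-11\right) \frac{1}{-15}}{3} = \frac{\left(-11\right) \left(- \frac{1}{15}\right)}{3} = \frac{1}{3} \cdot \frac{11}{15} = \frac{11}{45} \approx 0.24444$)
$c{\left(L \right)} = \frac{11 \sqrt{L}}{45}$
$R{\left(h \right)} = -1$
$\left(R{\left(g \right)} + c{\left(1 \right)}\right) \left(-390\right) = \left(-1 + \frac{11 \sqrt{1}}{45}\right) \left(-390\right) = \left(-1 + \frac{11}{45} \cdot 1\right) \left(-390\right) = \left(-1 + \frac{11}{45}\right) \left(-390\right) = \left(- \frac{34}{45}\right) \left(-390\right) = \frac{884}{3}$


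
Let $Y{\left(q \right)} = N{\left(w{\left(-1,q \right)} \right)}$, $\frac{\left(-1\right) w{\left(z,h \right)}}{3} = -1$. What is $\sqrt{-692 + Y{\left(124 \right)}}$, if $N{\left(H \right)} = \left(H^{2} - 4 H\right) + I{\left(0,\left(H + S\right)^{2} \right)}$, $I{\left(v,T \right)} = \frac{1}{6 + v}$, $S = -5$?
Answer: $\frac{i \sqrt{25014}}{6} \approx 26.36 i$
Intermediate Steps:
$w{\left(z,h \right)} = 3$ ($w{\left(z,h \right)} = \left(-3\right) \left(-1\right) = 3$)
$N{\left(H \right)} = \frac{1}{6} + H^{2} - 4 H$ ($N{\left(H \right)} = \left(H^{2} - 4 H\right) + \frac{1}{6 + 0} = \left(H^{2} - 4 H\right) + \frac{1}{6} = \frac{1}{6} + H^{2} - 4 H$)
$Y{\left(q \right)} = - \frac{17}{6}$ ($Y{\left(q \right)} = \frac{1}{6} + 3^{2} - 12 = \frac{1}{6} + 9 - 12 = - \frac{17}{6}$)
$\sqrt{-692 + Y{\left(124 \right)}} = \sqrt{-692 - \frac{17}{6}} = \sqrt{- \frac{4169}{6}} = \frac{i \sqrt{25014}}{6}$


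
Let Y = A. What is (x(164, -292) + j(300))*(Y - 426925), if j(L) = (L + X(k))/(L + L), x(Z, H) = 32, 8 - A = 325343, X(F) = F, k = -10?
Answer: -73307737/3 ≈ -2.4436e+7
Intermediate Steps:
A = -325335 (A = 8 - 1*325343 = 8 - 325343 = -325335)
j(L) = (-10 + L)/(2*L) (j(L) = (L - 10)/(L + L) = (-10 + L)/((2*L)) = (-10 + L)*(1/(2*L)) = (-10 + L)/(2*L))
Y = -325335
(x(164, -292) + j(300))*(Y - 426925) = (32 + (½)*(-10 + 300)/300)*(-325335 - 426925) = (32 + (½)*(1/300)*290)*(-752260) = (32 + 29/60)*(-752260) = (1949/60)*(-752260) = -73307737/3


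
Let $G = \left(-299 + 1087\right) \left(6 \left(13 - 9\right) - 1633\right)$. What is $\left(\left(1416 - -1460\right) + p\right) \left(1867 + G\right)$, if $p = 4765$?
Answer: $-9673697025$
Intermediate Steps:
$G = -1267892$ ($G = 788 \left(6 \cdot 4 - 1633\right) = 788 \left(24 - 1633\right) = 788 \left(-1609\right) = -1267892$)
$\left(\left(1416 - -1460\right) + p\right) \left(1867 + G\right) = \left(\left(1416 - -1460\right) + 4765\right) \left(1867 - 1267892\right) = \left(\left(1416 + 1460\right) + 4765\right) \left(-1266025\right) = \left(2876 + 4765\right) \left(-1266025\right) = 7641 \left(-1266025\right) = -9673697025$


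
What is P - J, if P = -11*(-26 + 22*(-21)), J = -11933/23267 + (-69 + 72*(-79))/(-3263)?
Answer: 407444735588/75920221 ≈ 5366.8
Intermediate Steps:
J = 95010740/75920221 (J = -11933*1/23267 + (-69 - 5688)*(-1/3263) = -11933/23267 - 5757*(-1/3263) = -11933/23267 + 5757/3263 = 95010740/75920221 ≈ 1.2515)
P = 5368 (P = -11*(-26 - 462) = -11*(-488) = 5368)
P - J = 5368 - 1*95010740/75920221 = 5368 - 95010740/75920221 = 407444735588/75920221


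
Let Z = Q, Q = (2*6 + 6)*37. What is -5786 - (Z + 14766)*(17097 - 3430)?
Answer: -210914930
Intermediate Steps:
Q = 666 (Q = (12 + 6)*37 = 18*37 = 666)
Z = 666
-5786 - (Z + 14766)*(17097 - 3430) = -5786 - (666 + 14766)*(17097 - 3430) = -5786 - 15432*13667 = -5786 - 1*210909144 = -5786 - 210909144 = -210914930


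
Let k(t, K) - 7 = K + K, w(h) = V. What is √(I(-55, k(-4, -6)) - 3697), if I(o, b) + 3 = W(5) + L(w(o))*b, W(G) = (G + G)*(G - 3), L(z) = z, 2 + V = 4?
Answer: 3*I*√410 ≈ 60.745*I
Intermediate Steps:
V = 2 (V = -2 + 4 = 2)
w(h) = 2
k(t, K) = 7 + 2*K (k(t, K) = 7 + (K + K) = 7 + 2*K)
W(G) = 2*G*(-3 + G) (W(G) = (2*G)*(-3 + G) = 2*G*(-3 + G))
I(o, b) = 17 + 2*b (I(o, b) = -3 + (2*5*(-3 + 5) + 2*b) = -3 + (2*5*2 + 2*b) = -3 + (20 + 2*b) = 17 + 2*b)
√(I(-55, k(-4, -6)) - 3697) = √((17 + 2*(7 + 2*(-6))) - 3697) = √((17 + 2*(7 - 12)) - 3697) = √((17 + 2*(-5)) - 3697) = √((17 - 10) - 3697) = √(7 - 3697) = √(-3690) = 3*I*√410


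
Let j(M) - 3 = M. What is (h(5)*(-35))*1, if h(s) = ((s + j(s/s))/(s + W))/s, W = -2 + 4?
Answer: -9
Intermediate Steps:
j(M) = 3 + M
W = 2
h(s) = (4 + s)/(s*(2 + s)) (h(s) = ((s + (3 + s/s))/(s + 2))/s = ((s + (3 + 1))/(2 + s))/s = ((s + 4)/(2 + s))/s = ((4 + s)/(2 + s))/s = (4 + s)/(s*(2 + s)))
(h(5)*(-35))*1 = (((4 + 5)/(5*(2 + 5)))*(-35))*1 = (((⅕)*9/7)*(-35))*1 = (((⅕)*(⅐)*9)*(-35))*1 = ((9/35)*(-35))*1 = -9*1 = -9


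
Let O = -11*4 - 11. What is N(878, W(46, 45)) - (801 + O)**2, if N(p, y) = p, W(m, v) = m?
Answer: -555638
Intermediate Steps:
O = -55 (O = -44 - 11 = -55)
N(878, W(46, 45)) - (801 + O)**2 = 878 - (801 - 55)**2 = 878 - 1*746**2 = 878 - 1*556516 = 878 - 556516 = -555638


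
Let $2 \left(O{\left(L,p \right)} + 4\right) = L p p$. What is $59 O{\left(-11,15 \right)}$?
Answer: $- \frac{146497}{2} \approx -73249.0$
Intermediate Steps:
$O{\left(L,p \right)} = -4 + \frac{L p^{2}}{2}$ ($O{\left(L,p \right)} = -4 + \frac{L p p}{2} = -4 + \frac{L p^{2}}{2}$)
$59 O{\left(-11,15 \right)} = 59 \left(-4 + \frac{1}{2} \left(-11\right) 15^{2}\right) = 59 \left(-4 + \frac{1}{2} \left(-11\right) 225\right) = 59 \left(-4 - \frac{2475}{2}\right) = 59 \left(- \frac{2483}{2}\right) = - \frac{146497}{2}$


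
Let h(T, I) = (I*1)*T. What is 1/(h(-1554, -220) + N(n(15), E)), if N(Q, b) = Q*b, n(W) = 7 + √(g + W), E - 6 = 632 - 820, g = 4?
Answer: 24329/8286558420 + 13*√19/8286558420 ≈ 2.9428e-6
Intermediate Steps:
E = -182 (E = 6 + (632 - 820) = 6 - 188 = -182)
n(W) = 7 + √(4 + W)
h(T, I) = I*T
1/(h(-1554, -220) + N(n(15), E)) = 1/(-220*(-1554) + (7 + √(4 + 15))*(-182)) = 1/(341880 + (7 + √19)*(-182)) = 1/(341880 + (-1274 - 182*√19)) = 1/(340606 - 182*√19)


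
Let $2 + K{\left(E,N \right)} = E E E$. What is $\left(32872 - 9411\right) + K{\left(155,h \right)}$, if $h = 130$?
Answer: $3747334$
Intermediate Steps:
$K{\left(E,N \right)} = -2 + E^{3}$ ($K{\left(E,N \right)} = -2 + E E E = -2 + E^{2} E = -2 + E^{3}$)
$\left(32872 - 9411\right) + K{\left(155,h \right)} = \left(32872 - 9411\right) - \left(2 - 155^{3}\right) = 23461 + \left(-2 + 3723875\right) = 23461 + 3723873 = 3747334$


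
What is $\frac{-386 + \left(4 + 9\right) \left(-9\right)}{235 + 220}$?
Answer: $- \frac{503}{455} \approx -1.1055$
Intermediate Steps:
$\frac{-386 + \left(4 + 9\right) \left(-9\right)}{235 + 220} = \frac{-386 + 13 \left(-9\right)}{455} = \left(-386 - 117\right) \frac{1}{455} = \left(-503\right) \frac{1}{455} = - \frac{503}{455}$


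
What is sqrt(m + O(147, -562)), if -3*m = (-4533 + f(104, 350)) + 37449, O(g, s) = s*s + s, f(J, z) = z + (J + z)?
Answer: sqrt(304042) ≈ 551.40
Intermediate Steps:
f(J, z) = J + 2*z
O(g, s) = s + s**2 (O(g, s) = s**2 + s = s + s**2)
m = -11240 (m = -((-4533 + (104 + 2*350)) + 37449)/3 = -((-4533 + (104 + 700)) + 37449)/3 = -((-4533 + 804) + 37449)/3 = -(-3729 + 37449)/3 = -1/3*33720 = -11240)
sqrt(m + O(147, -562)) = sqrt(-11240 - 562*(1 - 562)) = sqrt(-11240 - 562*(-561)) = sqrt(-11240 + 315282) = sqrt(304042)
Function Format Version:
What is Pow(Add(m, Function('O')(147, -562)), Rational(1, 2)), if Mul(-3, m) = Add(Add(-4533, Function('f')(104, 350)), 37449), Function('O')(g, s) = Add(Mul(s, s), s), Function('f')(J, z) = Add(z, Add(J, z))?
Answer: Pow(304042, Rational(1, 2)) ≈ 551.40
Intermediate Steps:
Function('f')(J, z) = Add(J, Mul(2, z))
Function('O')(g, s) = Add(s, Pow(s, 2)) (Function('O')(g, s) = Add(Pow(s, 2), s) = Add(s, Pow(s, 2)))
m = -11240 (m = Mul(Rational(-1, 3), Add(Add(-4533, Add(104, Mul(2, 350))), 37449)) = Mul(Rational(-1, 3), Add(Add(-4533, Add(104, 700)), 37449)) = Mul(Rational(-1, 3), Add(Add(-4533, 804), 37449)) = Mul(Rational(-1, 3), Add(-3729, 37449)) = Mul(Rational(-1, 3), 33720) = -11240)
Pow(Add(m, Function('O')(147, -562)), Rational(1, 2)) = Pow(Add(-11240, Mul(-562, Add(1, -562))), Rational(1, 2)) = Pow(Add(-11240, Mul(-562, -561)), Rational(1, 2)) = Pow(Add(-11240, 315282), Rational(1, 2)) = Pow(304042, Rational(1, 2))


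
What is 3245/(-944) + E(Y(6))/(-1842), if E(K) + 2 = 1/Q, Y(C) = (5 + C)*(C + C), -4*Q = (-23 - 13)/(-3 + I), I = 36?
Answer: -152005/44208 ≈ -3.4384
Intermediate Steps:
Q = 3/11 (Q = -(-23 - 13)/(4*(-3 + 36)) = -(-9)/33 = -¼*(-12/11) = 3/11 ≈ 0.27273)
Y(C) = 2*C*(5 + C) (Y(C) = (5 + C)*(2*C) = 2*C*(5 + C))
E(K) = 5/3 (E(K) = -2 + 1/(3/11) = -2 + 11/3 = 5/3)
3245/(-944) + E(Y(6))/(-1842) = 3245/(-944) + (5/3)/(-1842) = 3245*(-1/944) + (5/3)*(-1/1842) = -55/16 - 5/5526 = -152005/44208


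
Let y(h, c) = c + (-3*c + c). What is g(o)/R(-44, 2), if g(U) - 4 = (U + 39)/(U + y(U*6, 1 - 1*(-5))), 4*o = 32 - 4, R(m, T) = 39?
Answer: 50/39 ≈ 1.2821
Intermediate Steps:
o = 7 (o = (32 - 4)/4 = (1/4)*28 = 7)
y(h, c) = -c (y(h, c) = c - 2*c = -c)
g(U) = 4 + (39 + U)/(-6 + U) (g(U) = 4 + (U + 39)/(U - (1 - 1*(-5))) = 4 + (39 + U)/(U - (1 + 5)) = 4 + (39 + U)/(U - 1*6) = 4 + (39 + U)/(U - 6) = 4 + (39 + U)/(-6 + U))
g(o)/R(-44, 2) = (5*(3 + 7)/(-6 + 7))/39 = (5*10/1)*(1/39) = (5*1*10)*(1/39) = 50*(1/39) = 50/39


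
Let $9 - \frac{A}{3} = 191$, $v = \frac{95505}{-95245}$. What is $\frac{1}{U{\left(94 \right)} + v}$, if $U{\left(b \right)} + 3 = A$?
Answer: $- \frac{19049}{10477002} \approx -0.0018182$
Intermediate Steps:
$v = - \frac{19101}{19049}$ ($v = 95505 \left(- \frac{1}{95245}\right) = - \frac{19101}{19049} \approx -1.0027$)
$A = -546$ ($A = 27 - 573 = -546$)
$U{\left(b \right)} = -549$ ($U{\left(b \right)} = -3 - 546 = -549$)
$\frac{1}{U{\left(94 \right)} + v} = \frac{1}{-549 - \frac{19101}{19049}} = \frac{1}{- \frac{10477002}{19049}} = - \frac{19049}{10477002}$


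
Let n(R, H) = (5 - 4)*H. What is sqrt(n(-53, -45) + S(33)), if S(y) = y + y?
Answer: sqrt(21) ≈ 4.5826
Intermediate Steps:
n(R, H) = H (n(R, H) = 1*H = H)
S(y) = 2*y
sqrt(n(-53, -45) + S(33)) = sqrt(-45 + 2*33) = sqrt(-45 + 66) = sqrt(21)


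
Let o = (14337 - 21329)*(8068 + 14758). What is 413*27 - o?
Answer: 159610543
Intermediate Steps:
o = -159599392 (o = -6992*22826 = -159599392)
413*27 - o = 413*27 - 1*(-159599392) = 11151 + 159599392 = 159610543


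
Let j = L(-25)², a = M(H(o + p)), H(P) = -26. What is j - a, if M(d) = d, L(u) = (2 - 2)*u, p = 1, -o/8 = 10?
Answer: 26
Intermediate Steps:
o = -80 (o = -8*10 = -80)
L(u) = 0 (L(u) = 0*u = 0)
a = -26
j = 0 (j = 0² = 0)
j - a = 0 - 1*(-26) = 0 + 26 = 26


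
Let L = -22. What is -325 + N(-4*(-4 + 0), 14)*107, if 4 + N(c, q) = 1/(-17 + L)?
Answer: -29474/39 ≈ -755.74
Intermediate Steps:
N(c, q) = -157/39 (N(c, q) = -4 + 1/(-17 - 22) = -4 + 1/(-39) = -4 - 1/39 = -157/39)
-325 + N(-4*(-4 + 0), 14)*107 = -325 - 157/39*107 = -325 - 16799/39 = -29474/39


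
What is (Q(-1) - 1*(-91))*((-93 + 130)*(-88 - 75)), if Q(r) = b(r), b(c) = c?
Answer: -542790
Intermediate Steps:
Q(r) = r
(Q(-1) - 1*(-91))*((-93 + 130)*(-88 - 75)) = (-1 - 1*(-91))*((-93 + 130)*(-88 - 75)) = (-1 + 91)*(37*(-163)) = 90*(-6031) = -542790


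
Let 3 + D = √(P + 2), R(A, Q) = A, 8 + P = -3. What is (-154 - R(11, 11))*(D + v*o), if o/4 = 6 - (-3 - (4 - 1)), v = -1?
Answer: 8415 - 495*I ≈ 8415.0 - 495.0*I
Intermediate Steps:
P = -11 (P = -8 - 3 = -11)
D = -3 + 3*I (D = -3 + √(-11 + 2) = -3 + √(-9) = -3 + 3*I ≈ -3.0 + 3.0*I)
o = 48 (o = 4*(6 - (-3 - (4 - 1))) = 4*(6 - (-3 - 1*3)) = 4*(6 - (-3 - 3)) = 4*(6 - 1*(-6)) = 4*(6 + 6) = 4*12 = 48)
(-154 - R(11, 11))*(D + v*o) = (-154 - 1*11)*((-3 + 3*I) - 1*48) = (-154 - 11)*((-3 + 3*I) - 48) = -165*(-51 + 3*I) = 8415 - 495*I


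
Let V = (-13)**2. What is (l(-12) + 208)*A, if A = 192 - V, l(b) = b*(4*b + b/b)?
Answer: 17756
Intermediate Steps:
V = 169
l(b) = b*(1 + 4*b) (l(b) = b*(4*b + 1) = b*(1 + 4*b))
A = 23 (A = 192 - 1*169 = 192 - 169 = 23)
(l(-12) + 208)*A = (-12*(1 + 4*(-12)) + 208)*23 = (-12*(1 - 48) + 208)*23 = (-12*(-47) + 208)*23 = (564 + 208)*23 = 772*23 = 17756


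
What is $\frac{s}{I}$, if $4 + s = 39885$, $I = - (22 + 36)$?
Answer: $- \frac{39881}{58} \approx -687.6$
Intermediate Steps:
$I = -58$ ($I = \left(-1\right) 58 = -58$)
$s = 39881$ ($s = -4 + 39885 = 39881$)
$\frac{s}{I} = \frac{39881}{-58} = 39881 \left(- \frac{1}{58}\right) = - \frac{39881}{58}$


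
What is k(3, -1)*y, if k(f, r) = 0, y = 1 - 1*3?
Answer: 0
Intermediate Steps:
y = -2 (y = 1 - 3 = -2)
k(3, -1)*y = 0*(-2) = 0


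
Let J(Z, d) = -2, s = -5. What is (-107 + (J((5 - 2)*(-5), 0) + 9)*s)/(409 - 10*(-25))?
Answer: -142/659 ≈ -0.21548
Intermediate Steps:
(-107 + (J((5 - 2)*(-5), 0) + 9)*s)/(409 - 10*(-25)) = (-107 + (-2 + 9)*(-5))/(409 - 10*(-25)) = (-107 + 7*(-5))/(409 + 250) = (-107 - 35)/659 = -142*1/659 = -142/659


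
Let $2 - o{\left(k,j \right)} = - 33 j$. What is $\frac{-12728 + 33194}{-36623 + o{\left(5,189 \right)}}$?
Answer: $- \frac{1137}{1688} \approx -0.67358$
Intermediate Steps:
$o{\left(k,j \right)} = 2 + 33 j$ ($o{\left(k,j \right)} = 2 - - 33 j = 2 + 33 j$)
$\frac{-12728 + 33194}{-36623 + o{\left(5,189 \right)}} = \frac{-12728 + 33194}{-36623 + \left(2 + 33 \cdot 189\right)} = \frac{20466}{-36623 + \left(2 + 6237\right)} = \frac{20466}{-36623 + 6239} = \frac{20466}{-30384} = 20466 \left(- \frac{1}{30384}\right) = - \frac{1137}{1688}$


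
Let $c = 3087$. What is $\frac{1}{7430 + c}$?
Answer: $\frac{1}{10517} \approx 9.5084 \cdot 10^{-5}$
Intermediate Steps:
$\frac{1}{7430 + c} = \frac{1}{7430 + 3087} = \frac{1}{10517}$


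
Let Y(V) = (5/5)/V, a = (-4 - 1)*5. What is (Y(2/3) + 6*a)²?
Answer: 88209/4 ≈ 22052.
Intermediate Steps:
a = -25 (a = -5*5 = -25)
Y(V) = 1/V (Y(V) = (5*(⅕))/V = 1/V)
(Y(2/3) + 6*a)² = (1/(2/3) + 6*(-25))² = (1/(2*(⅓)) - 150)² = (1/(⅔) - 150)² = (3/2 - 150)² = (-297/2)² = 88209/4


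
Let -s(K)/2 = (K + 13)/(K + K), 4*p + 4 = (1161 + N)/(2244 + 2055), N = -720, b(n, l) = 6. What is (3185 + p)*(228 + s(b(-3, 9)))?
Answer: 24620376415/34392 ≈ 7.1588e+5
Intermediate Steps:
p = -5585/5732 (p = -1 + ((1161 - 720)/(2244 + 2055))/4 = -1 + (441/4299)/4 = -1 + (441*(1/4299))/4 = -1 + (¼)*(147/1433) = -1 + 147/5732 = -5585/5732 ≈ -0.97435)
s(K) = -(13 + K)/K (s(K) = -2*(K + 13)/(K + K) = -2*(13 + K)/(2*K) = -2*(13 + K)*1/(2*K) = -(13 + K)/K)
(3185 + p)*(228 + s(b(-3, 9))) = (3185 - 5585/5732)*(228 + (-13 - 1*6)/6) = 18250835*(228 + (-13 - 6)/6)/5732 = 18250835*(228 + (⅙)*(-19))/5732 = 18250835*(228 - 19/6)/5732 = (18250835/5732)*(1349/6) = 24620376415/34392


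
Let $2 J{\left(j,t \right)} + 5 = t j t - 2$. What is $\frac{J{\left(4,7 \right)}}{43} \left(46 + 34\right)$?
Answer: $\frac{7560}{43} \approx 175.81$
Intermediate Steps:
$J{\left(j,t \right)} = - \frac{7}{2} + \frac{j t^{2}}{2}$ ($J{\left(j,t \right)} = - \frac{5}{2} + \frac{t j t - 2}{2} = - \frac{5}{2} + \frac{j t t - 2}{2} = - \frac{5}{2} + \frac{j t^{2} - 2}{2} = - \frac{5}{2} + \frac{-2 + j t^{2}}{2} = - \frac{5}{2} + \left(-1 + \frac{j t^{2}}{2}\right) = - \frac{7}{2} + \frac{j t^{2}}{2}$)
$\frac{J{\left(4,7 \right)}}{43} \left(46 + 34\right) = \frac{- \frac{7}{2} + \frac{1}{2} \cdot 4 \cdot 7^{2}}{43} \left(46 + 34\right) = \left(- \frac{7}{2} + \frac{1}{2} \cdot 4 \cdot 49\right) \frac{1}{43} \cdot 80 = \left(- \frac{7}{2} + 98\right) \frac{1}{43} \cdot 80 = \frac{189}{2} \cdot \frac{1}{43} \cdot 80 = \frac{189}{86} \cdot 80 = \frac{7560}{43}$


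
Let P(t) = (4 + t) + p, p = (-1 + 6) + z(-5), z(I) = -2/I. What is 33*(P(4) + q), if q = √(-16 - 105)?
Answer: 2211/5 + 363*I ≈ 442.2 + 363.0*I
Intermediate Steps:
p = 27/5 (p = (-1 + 6) - 2/(-5) = 5 - 2*(-⅕) = 5 + ⅖ = 27/5 ≈ 5.4000)
q = 11*I (q = √(-121) = 11*I ≈ 11.0*I)
P(t) = 47/5 + t (P(t) = (4 + t) + 27/5 = 47/5 + t)
33*(P(4) + q) = 33*((47/5 + 4) + 11*I) = 33*(67/5 + 11*I) = 2211/5 + 363*I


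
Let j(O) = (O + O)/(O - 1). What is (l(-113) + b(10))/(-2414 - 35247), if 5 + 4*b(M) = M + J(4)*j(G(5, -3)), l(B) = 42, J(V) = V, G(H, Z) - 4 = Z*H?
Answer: -541/451932 ≈ -0.0011971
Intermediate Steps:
G(H, Z) = 4 + H*Z (G(H, Z) = 4 + Z*H = 4 + H*Z)
j(O) = 2*O/(-1 + O) (j(O) = (2*O)/(-1 + O) = 2*O/(-1 + O))
b(M) = 7/12 + M/4 (b(M) = -5/4 + (M + 4*(2*(4 + 5*(-3))/(-1 + (4 + 5*(-3)))))/4 = -5/4 + (M + 4*(2*(4 - 15)/(-1 + (4 - 15))))/4 = -5/4 + (M + 4*(2*(-11)/(-1 - 11)))/4 = -5/4 + (M + 4*(2*(-11)/(-12)))/4 = -5/4 + (M + 4*(2*(-11)*(-1/12)))/4 = -5/4 + (M + 4*(11/6))/4 = -5/4 + (M + 22/3)/4 = -5/4 + (22/3 + M)/4 = -5/4 + (11/6 + M/4) = 7/12 + M/4)
(l(-113) + b(10))/(-2414 - 35247) = (42 + (7/12 + (¼)*10))/(-2414 - 35247) = (42 + (7/12 + 5/2))/(-37661) = (42 + 37/12)*(-1/37661) = (541/12)*(-1/37661) = -541/451932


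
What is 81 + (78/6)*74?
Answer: 1043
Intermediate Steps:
81 + (78/6)*74 = 81 + (78*(⅙))*74 = 81 + 13*74 = 81 + 962 = 1043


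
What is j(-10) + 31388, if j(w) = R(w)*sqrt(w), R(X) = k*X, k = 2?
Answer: 31388 - 20*I*sqrt(10) ≈ 31388.0 - 63.246*I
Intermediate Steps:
R(X) = 2*X
j(w) = 2*w**(3/2) (j(w) = (2*w)*sqrt(w) = 2*w**(3/2))
j(-10) + 31388 = 2*(-10)**(3/2) + 31388 = 2*(-10*I*sqrt(10)) + 31388 = -20*I*sqrt(10) + 31388 = 31388 - 20*I*sqrt(10)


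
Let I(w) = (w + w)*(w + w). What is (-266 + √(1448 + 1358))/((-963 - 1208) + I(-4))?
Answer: 38/301 - √2806/2107 ≈ 0.10110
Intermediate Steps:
I(w) = 4*w² (I(w) = (2*w)*(2*w) = 4*w²)
(-266 + √(1448 + 1358))/((-963 - 1208) + I(-4)) = (-266 + √(1448 + 1358))/((-963 - 1208) + 4*(-4)²) = (-266 + √2806)/(-2171 + 4*16) = (-266 + √2806)/(-2171 + 64) = (-266 + √2806)/(-2107) = (-266 + √2806)*(-1/2107) = 38/301 - √2806/2107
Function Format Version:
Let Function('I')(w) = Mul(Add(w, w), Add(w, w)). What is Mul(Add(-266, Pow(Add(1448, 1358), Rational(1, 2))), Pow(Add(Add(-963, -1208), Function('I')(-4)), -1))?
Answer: Add(Rational(38, 301), Mul(Rational(-1, 2107), Pow(2806, Rational(1, 2)))) ≈ 0.10110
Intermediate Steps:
Function('I')(w) = Mul(4, Pow(w, 2)) (Function('I')(w) = Mul(Mul(2, w), Mul(2, w)) = Mul(4, Pow(w, 2)))
Mul(Add(-266, Pow(Add(1448, 1358), Rational(1, 2))), Pow(Add(Add(-963, -1208), Function('I')(-4)), -1)) = Mul(Add(-266, Pow(Add(1448, 1358), Rational(1, 2))), Pow(Add(Add(-963, -1208), Mul(4, Pow(-4, 2))), -1)) = Mul(Add(-266, Pow(2806, Rational(1, 2))), Pow(Add(-2171, Mul(4, 16)), -1)) = Mul(Add(-266, Pow(2806, Rational(1, 2))), Pow(Add(-2171, 64), -1)) = Mul(Add(-266, Pow(2806, Rational(1, 2))), Pow(-2107, -1)) = Mul(Add(-266, Pow(2806, Rational(1, 2))), Rational(-1, 2107)) = Add(Rational(38, 301), Mul(Rational(-1, 2107), Pow(2806, Rational(1, 2))))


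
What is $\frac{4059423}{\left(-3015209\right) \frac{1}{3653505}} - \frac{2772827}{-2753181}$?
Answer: $- \frac{40832755565094367472}{8301416129829} \approx -4.9188 \cdot 10^{6}$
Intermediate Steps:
$\frac{4059423}{\left(-3015209\right) \frac{1}{3653505}} - \frac{2772827}{-2753181} = \frac{4059423}{\left(-3015209\right) \frac{1}{3653505}} - - \frac{2772827}{2753181} = \frac{4059423}{- \frac{3015209}{3653505}} + \frac{2772827}{2753181} = 4059423 \left(- \frac{3653505}{3015209}\right) + \frac{2772827}{2753181} = - \frac{14831122227615}{3015209} + \frac{2772827}{2753181} = - \frac{40832755565094367472}{8301416129829}$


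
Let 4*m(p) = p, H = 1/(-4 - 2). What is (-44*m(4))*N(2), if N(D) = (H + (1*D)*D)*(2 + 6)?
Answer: -4048/3 ≈ -1349.3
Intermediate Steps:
H = -⅙ (H = 1/(-6) = -⅙ ≈ -0.16667)
m(p) = p/4
N(D) = -4/3 + 8*D² (N(D) = (-⅙ + (1*D)*D)*(2 + 6) = (-⅙ + D*D)*8 = (-⅙ + D²)*8 = -4/3 + 8*D²)
(-44*m(4))*N(2) = (-11*4)*(-4/3 + 8*2²) = (-44*1)*(-4/3 + 8*4) = -44*(-4/3 + 32) = -44*92/3 = -4048/3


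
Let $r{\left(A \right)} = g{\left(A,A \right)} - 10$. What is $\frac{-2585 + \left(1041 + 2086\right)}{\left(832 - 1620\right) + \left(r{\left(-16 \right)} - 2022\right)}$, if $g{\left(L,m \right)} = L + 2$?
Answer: $- \frac{271}{1417} \approx -0.19125$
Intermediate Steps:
$g{\left(L,m \right)} = 2 + L$
$r{\left(A \right)} = -8 + A$ ($r{\left(A \right)} = \left(2 + A\right) - 10 = -8 + A$)
$\frac{-2585 + \left(1041 + 2086\right)}{\left(832 - 1620\right) + \left(r{\left(-16 \right)} - 2022\right)} = \frac{-2585 + \left(1041 + 2086\right)}{\left(832 - 1620\right) - 2046} = \frac{-2585 + 3127}{\left(832 - 1620\right) - 2046} = \frac{542}{-788 - 2046} = \frac{542}{-2834} = 542 \left(- \frac{1}{2834}\right) = - \frac{271}{1417}$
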